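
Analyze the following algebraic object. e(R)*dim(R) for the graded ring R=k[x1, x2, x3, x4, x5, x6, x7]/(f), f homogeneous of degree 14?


e(R)=deg(f)=14, dim(R)=7-1=6
e*dim=14*6=84


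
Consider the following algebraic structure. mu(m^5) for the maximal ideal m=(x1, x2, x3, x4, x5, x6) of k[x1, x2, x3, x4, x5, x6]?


Graded Nakayama: mu(m^d) = dim_k (m^d/m^(d+1)) = #degree-5 monomials in 6 vars
C(n+d-1,d)=C(10,5)=252


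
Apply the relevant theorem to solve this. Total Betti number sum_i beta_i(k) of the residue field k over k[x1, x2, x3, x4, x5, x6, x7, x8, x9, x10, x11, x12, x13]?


Koszul resolution: beta_i(k)=C(n,i), n=13
sum_i C(13,i) = 2^13 = 8192


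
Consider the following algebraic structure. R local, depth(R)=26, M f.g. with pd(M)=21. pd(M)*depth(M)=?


pd+depth=26
depth=26-21=5
pd*depth=21*5=105


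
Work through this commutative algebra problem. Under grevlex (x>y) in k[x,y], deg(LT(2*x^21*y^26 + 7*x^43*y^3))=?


LT: 2*x^21*y^26
deg_x=21, deg_y=26
Total=21+26=47


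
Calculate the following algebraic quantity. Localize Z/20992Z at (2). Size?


2-primary part: 20992=2^9*41
Size=2^9=512


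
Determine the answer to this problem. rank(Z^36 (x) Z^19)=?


rank(M(x)N) = rank(M)*rank(N)
36*19 = 684


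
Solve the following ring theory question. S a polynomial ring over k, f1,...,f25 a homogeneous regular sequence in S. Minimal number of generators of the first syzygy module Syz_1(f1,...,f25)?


Regular sequence => Koszul complex is the minimal free resolution.
Syz_1 minimally generated by Koszul relations f_i*e_j - f_j*e_i (i<j): mu(Syz_1) = beta_2 = C(m,2) = m(m-1)/2
m=25
25*24/2 = 300


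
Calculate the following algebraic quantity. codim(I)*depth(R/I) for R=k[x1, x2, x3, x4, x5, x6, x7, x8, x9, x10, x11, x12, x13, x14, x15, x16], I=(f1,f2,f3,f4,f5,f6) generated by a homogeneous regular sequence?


codim=6, depth=dim(R/I)=16-6=10
Product=6*10=60


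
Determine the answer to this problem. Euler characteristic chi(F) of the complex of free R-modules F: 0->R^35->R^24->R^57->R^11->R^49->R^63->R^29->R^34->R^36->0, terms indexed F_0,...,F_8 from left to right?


chi = sum (-1)^i * rank:
(-1)^0*35=35
(-1)^1*24=-24
(-1)^2*57=57
(-1)^3*11=-11
(-1)^4*49=49
(-1)^5*63=-63
(-1)^6*29=29
(-1)^7*34=-34
(-1)^8*36=36
chi=74


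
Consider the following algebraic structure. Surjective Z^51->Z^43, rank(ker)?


rank(ker) = 51-43 = 8


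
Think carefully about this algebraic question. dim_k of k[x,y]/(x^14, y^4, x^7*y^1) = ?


k[x,y]/I, I = (x^14, y^4, x^7*y^1)
Rect: 14x4=56. Corner: (14-7)x(4-1)=21.
dim = 56-21 = 35


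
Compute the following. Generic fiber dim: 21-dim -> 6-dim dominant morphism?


dim(fiber)=dim(X)-dim(Y)=21-6=15


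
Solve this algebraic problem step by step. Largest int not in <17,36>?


gcd(17,36)=1 => F=ab-a-b=17*36-17-36=612-53=559


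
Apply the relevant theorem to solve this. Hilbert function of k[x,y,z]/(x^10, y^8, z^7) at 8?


Need i<10, j<8, k<7 with i+j+k=8.
For each i, j ranges over max(0,8-i-6)..min(7,8-i):
  i=0: j in [2,7] -> 6
  i=1: j in [1,7] -> 7
  i=2: j in [0,6] -> 7
  i=3: j in [0,5] -> 6
  i=4: j in [0,4] -> 5
  i=5: j in [0,3] -> 4
  i=6: j in [0,2] -> 3
  i=7: j in [0,1] -> 2
  i=8: j in [0,0] -> 1
H(8) = 6+7+7+6+5+4+3+2+1 = 41


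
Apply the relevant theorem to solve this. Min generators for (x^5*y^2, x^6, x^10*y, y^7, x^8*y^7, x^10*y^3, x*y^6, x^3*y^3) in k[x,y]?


Remove redundant (divisible by others).
x^10*y redundant.
x^8*y^7 redundant.
x^10*y^3 redundant.
Min: x^6, x^5*y^2, x^3*y^3, x*y^6, y^7
Count=5


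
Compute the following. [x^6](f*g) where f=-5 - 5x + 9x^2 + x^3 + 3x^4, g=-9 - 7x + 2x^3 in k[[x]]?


[x^6] = sum a_i*b_j, i+j=6
  1*2=2
Sum=2


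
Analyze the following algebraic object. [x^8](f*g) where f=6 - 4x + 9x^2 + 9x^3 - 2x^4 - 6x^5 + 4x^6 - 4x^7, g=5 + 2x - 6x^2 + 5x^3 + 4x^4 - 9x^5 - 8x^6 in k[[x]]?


[x^8] = sum a_i*b_j, i+j=8
  9*-8=-72
  9*-9=-81
  -2*4=-8
  -6*5=-30
  4*-6=-24
  -4*2=-8
Sum=-223


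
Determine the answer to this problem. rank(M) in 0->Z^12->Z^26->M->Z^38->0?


Alt sum=0:
(-1)^0*12 + (-1)^1*26 + (-1)^2*? + (-1)^3*38=0
rank(M)=52


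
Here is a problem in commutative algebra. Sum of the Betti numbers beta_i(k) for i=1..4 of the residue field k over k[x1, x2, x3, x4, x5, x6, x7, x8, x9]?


Koszul resolution: beta_i(k)=C(n,i), n=9
C(9,1)=9, C(9,2)=36, C(9,3)=84, C(9,4)=126
Sum=255


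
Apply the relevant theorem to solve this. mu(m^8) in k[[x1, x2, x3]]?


C(n+d-1,d)=C(10,8)=45


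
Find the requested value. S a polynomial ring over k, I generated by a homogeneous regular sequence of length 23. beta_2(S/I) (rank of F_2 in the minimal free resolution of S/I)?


Regular sequence => Koszul complex is the minimal free resolution.
Syz_1 minimally generated by Koszul relations f_i*e_j - f_j*e_i (i<j): mu(Syz_1) = beta_2 = C(m,2) = m(m-1)/2
m=23
23*22/2 = 253


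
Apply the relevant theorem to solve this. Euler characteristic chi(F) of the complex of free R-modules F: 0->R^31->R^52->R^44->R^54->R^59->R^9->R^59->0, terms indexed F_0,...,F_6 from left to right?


chi = sum (-1)^i * rank:
(-1)^0*31=31
(-1)^1*52=-52
(-1)^2*44=44
(-1)^3*54=-54
(-1)^4*59=59
(-1)^5*9=-9
(-1)^6*59=59
chi=78


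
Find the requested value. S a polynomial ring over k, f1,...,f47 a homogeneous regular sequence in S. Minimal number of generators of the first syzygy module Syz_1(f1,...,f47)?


Regular sequence => Koszul complex is the minimal free resolution.
Syz_1 minimally generated by Koszul relations f_i*e_j - f_j*e_i (i<j): mu(Syz_1) = beta_2 = C(m,2) = m(m-1)/2
m=47
47*46/2 = 1081


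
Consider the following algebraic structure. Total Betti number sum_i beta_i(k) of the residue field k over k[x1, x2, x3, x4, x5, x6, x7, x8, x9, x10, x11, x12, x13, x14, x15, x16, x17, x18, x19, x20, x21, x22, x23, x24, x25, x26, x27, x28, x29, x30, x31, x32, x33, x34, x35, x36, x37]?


Koszul resolution: beta_i(k)=C(n,i), n=37
sum_i C(37,i) = 2^37 = 137438953472


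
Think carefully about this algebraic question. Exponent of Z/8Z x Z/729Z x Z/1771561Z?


Exponent = lcm of the cyclic orders; pairwise coprime => product.
2^3*3^6*11^6=8*729*1771561=10331743752


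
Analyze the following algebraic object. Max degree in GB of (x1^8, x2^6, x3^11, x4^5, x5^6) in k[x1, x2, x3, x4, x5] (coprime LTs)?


Pure powers, coprime LTs => already GB.
Degrees: 8, 6, 11, 5, 6
Max=11


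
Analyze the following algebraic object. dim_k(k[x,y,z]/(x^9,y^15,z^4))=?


Basis: x^iy^jz^k, i<9,j<15,k<4
9*15*4=540


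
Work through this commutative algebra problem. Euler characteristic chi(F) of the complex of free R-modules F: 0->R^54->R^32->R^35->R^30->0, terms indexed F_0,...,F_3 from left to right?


chi = sum (-1)^i * rank:
(-1)^0*54=54
(-1)^1*32=-32
(-1)^2*35=35
(-1)^3*30=-30
chi=27


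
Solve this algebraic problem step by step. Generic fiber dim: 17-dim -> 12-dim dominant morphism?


dim(fiber)=dim(X)-dim(Y)=17-12=5


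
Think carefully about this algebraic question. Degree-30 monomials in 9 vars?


C(d+n-1,n-1)=C(38,8)=48903492


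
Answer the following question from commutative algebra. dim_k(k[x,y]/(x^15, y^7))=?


Basis: x^i*y^j, i<15, j<7
15*7=105


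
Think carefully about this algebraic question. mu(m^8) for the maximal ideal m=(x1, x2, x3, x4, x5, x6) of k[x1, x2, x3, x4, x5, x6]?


Graded Nakayama: mu(m^d) = dim_k (m^d/m^(d+1)) = #degree-8 monomials in 6 vars
C(n+d-1,d)=C(13,8)=1287


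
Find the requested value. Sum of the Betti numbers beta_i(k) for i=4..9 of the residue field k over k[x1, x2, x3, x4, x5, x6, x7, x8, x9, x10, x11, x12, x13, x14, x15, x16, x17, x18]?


Koszul resolution: beta_i(k)=C(n,i), n=18
C(18,4)=3060, C(18,5)=8568, C(18,6)=18564, C(18,7)=31824, C(18,8)=43758, C(18,9)=48620
Sum=154394


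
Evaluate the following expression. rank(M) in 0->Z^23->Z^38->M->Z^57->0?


Alt sum=0:
(-1)^0*23 + (-1)^1*38 + (-1)^2*? + (-1)^3*57=0
rank(M)=72


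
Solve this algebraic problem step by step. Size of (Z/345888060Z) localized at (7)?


7-primary part: 345888060=7^8*60
Size=7^8=5764801


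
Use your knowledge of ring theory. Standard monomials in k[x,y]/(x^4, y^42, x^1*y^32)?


k[x,y]/I, I = (x^4, y^42, x^1*y^32)
Rect: 4x42=168. Corner: (4-1)x(42-32)=30.
dim = 168-30 = 138


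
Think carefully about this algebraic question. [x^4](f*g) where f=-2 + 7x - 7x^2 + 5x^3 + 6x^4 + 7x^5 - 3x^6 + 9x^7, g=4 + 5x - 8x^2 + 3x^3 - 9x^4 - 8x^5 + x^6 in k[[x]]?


[x^4] = sum a_i*b_j, i+j=4
  -2*-9=18
  7*3=21
  -7*-8=56
  5*5=25
  6*4=24
Sum=144


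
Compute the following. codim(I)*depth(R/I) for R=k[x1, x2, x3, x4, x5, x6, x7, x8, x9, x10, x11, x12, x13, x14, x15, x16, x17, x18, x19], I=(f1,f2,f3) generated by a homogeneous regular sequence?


codim=3, depth=dim(R/I)=19-3=16
Product=3*16=48


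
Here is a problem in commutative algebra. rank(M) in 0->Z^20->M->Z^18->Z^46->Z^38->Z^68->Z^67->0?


Alt sum=0:
(-1)^0*20 + (-1)^1*? + (-1)^2*18 + (-1)^3*46 + (-1)^4*38 + (-1)^5*68 + (-1)^6*67=0
rank(M)=29


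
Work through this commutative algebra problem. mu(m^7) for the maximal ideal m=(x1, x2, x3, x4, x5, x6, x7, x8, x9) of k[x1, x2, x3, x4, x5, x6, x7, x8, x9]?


Graded Nakayama: mu(m^d) = dim_k (m^d/m^(d+1)) = #degree-7 monomials in 9 vars
C(n+d-1,d)=C(15,7)=6435


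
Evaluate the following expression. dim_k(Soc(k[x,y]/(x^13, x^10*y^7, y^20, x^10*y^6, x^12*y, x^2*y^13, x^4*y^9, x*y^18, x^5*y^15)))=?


Socle = ann(m) = span of standard monomials u with x*u, y*u in I (staircase corners).
Redundant generators: x^10*y^7, x^5*y^15
Minimal generators: x^13, x^12*y, x^10*y^6, x^4*y^9, x^2*y^13, x*y^18, y^20
Corners: y^19, xy^17, x^3y^12, x^9y^8, x^11y^5, x^12
Socle dim=6


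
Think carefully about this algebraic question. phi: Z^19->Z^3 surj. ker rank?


rank(ker) = 19-3 = 16


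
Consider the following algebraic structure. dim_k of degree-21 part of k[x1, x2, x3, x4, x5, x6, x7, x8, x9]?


C(d+n-1,n-1)=C(29,8)=4292145


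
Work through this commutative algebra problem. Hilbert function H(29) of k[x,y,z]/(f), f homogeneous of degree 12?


C(31,2)-C(19,2)=465-171=294


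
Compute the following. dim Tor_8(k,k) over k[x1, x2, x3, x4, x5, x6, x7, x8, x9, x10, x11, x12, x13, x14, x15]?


Koszul: C(n,i)=C(15,8)=6435


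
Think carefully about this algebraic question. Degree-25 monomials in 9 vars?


C(d+n-1,n-1)=C(33,8)=13884156


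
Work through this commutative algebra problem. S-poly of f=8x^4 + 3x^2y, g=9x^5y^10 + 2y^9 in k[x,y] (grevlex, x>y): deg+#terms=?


LT(f)=8x^4, LT(g)=9x^5y^10
lcm(LM)=x^5y^10
S(f,g) (scaled by 72 to clear denominators) = 9xy^10*f - 8*g = 27x^3y^11 - 16y^9
2 terms, deg 14.
14+2=16


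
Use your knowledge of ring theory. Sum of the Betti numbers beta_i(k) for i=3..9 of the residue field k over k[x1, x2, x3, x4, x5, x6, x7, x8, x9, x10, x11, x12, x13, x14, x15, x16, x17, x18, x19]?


Koszul resolution: beta_i(k)=C(n,i), n=19
C(19,3)=969, C(19,4)=3876, C(19,5)=11628, C(19,6)=27132, C(19,7)=50388, C(19,8)=75582, C(19,9)=92378
Sum=261953


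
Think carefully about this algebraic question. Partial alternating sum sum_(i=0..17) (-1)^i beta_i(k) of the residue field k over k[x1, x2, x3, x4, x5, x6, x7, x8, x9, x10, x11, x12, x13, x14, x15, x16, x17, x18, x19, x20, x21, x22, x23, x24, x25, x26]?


Koszul resolution: beta_i(k)=C(n,i), n=26
sum_(i=0..p) (-1)^i C(n,i) = (-1)^p C(n-1,p)
(-1)^17*C(25,17) = (-1)^17*1081575 = -1081575


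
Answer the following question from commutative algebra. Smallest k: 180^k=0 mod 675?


180^k mod 675:
k=1: 180
k=2: 0
First zero at k = 2


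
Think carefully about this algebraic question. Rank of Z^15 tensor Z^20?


rank(M(x)N) = rank(M)*rank(N)
15*20 = 300


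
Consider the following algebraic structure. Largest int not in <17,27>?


gcd(17,27)=1 => F=ab-a-b=17*27-17-27=459-44=415


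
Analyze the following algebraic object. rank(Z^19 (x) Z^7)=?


rank(M(x)N) = rank(M)*rank(N)
19*7 = 133


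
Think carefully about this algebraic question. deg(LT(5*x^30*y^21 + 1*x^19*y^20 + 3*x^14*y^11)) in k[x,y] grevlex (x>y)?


LT: 5*x^30*y^21
deg_x=30, deg_y=21
Total=30+21=51


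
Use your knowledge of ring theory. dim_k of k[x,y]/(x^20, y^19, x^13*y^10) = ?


k[x,y]/I, I = (x^20, y^19, x^13*y^10)
Rect: 20x19=380. Corner: (20-13)x(19-10)=63.
dim = 380-63 = 317


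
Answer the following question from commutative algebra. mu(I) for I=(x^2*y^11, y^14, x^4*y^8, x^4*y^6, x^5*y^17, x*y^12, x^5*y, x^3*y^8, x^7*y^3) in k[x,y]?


Remove redundant (divisible by others).
x^5*y^17 redundant.
x^7*y^3 redundant.
x^4*y^8 redundant.
Min: x^5*y, x^4*y^6, x^3*y^8, x^2*y^11, x*y^12, y^14
Count=6


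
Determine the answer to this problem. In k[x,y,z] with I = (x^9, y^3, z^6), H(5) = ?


Need i<9, j<3, k<6 with i+j+k=5.
For each i, j ranges over max(0,5-i-5)..min(2,5-i):
  i=0: j in [0,2] -> 3
  i=1: j in [0,2] -> 3
  i=2: j in [0,2] -> 3
  i=3: j in [0,2] -> 3
  i=4: j in [0,1] -> 2
  i=5: j in [0,0] -> 1
H(5) = 3+3+3+3+2+1 = 15


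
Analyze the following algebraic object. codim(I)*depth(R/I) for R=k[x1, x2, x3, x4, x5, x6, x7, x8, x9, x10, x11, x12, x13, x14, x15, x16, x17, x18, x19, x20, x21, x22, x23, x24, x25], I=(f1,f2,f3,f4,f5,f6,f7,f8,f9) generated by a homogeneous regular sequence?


codim=9, depth=dim(R/I)=25-9=16
Product=9*16=144


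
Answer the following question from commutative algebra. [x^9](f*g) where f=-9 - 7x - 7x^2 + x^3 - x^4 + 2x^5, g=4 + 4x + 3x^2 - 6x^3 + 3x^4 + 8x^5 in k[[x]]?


[x^9] = sum a_i*b_j, i+j=9
  -1*8=-8
  2*3=6
Sum=-2


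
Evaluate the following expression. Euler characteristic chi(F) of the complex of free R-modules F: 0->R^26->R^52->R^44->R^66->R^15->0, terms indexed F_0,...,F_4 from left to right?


chi = sum (-1)^i * rank:
(-1)^0*26=26
(-1)^1*52=-52
(-1)^2*44=44
(-1)^3*66=-66
(-1)^4*15=15
chi=-33


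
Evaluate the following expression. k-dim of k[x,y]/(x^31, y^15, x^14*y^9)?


k[x,y]/I, I = (x^31, y^15, x^14*y^9)
Rect: 31x15=465. Corner: (31-14)x(15-9)=102.
dim = 465-102 = 363


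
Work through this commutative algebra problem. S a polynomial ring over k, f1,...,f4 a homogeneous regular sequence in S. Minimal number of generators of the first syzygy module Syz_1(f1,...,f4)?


Regular sequence => Koszul complex is the minimal free resolution.
Syz_1 minimally generated by Koszul relations f_i*e_j - f_j*e_i (i<j): mu(Syz_1) = beta_2 = C(m,2) = m(m-1)/2
m=4
4*3/2 = 6


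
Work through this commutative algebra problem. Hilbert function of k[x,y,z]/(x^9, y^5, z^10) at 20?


Need i<9, j<5, k<10 with i+j+k=20.
For each i, j ranges over max(0,20-i-9)..min(4,20-i):
  i=0: j in [11,4] -> 0
  i=1: j in [10,4] -> 0
  i=2: j in [9,4] -> 0
  i=3: j in [8,4] -> 0
  i=4: j in [7,4] -> 0
  i=5: j in [6,4] -> 0
  i=6: j in [5,4] -> 0
  i=7: j in [4,4] -> 1
  i=8: j in [3,4] -> 2
H(20) = 0+0+0+0+0+0+0+1+2 = 3


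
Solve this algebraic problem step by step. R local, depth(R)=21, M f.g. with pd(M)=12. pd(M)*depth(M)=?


pd+depth=21
depth=21-12=9
pd*depth=12*9=108


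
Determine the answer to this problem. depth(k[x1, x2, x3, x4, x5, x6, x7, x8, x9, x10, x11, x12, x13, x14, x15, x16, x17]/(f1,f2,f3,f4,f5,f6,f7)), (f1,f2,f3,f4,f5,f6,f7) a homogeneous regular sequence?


depth(R)=17
depth(R/I)=17-7=10


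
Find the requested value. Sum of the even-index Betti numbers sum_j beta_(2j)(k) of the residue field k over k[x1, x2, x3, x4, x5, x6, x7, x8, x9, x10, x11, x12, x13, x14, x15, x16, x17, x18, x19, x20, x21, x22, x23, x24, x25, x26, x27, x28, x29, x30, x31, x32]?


Koszul resolution: beta_i(k)=C(n,i), n=32
sum_even C(32,i) = 2^(n-1) = 2^31 = 2147483648


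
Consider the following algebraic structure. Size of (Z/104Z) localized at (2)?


2-primary part: 104=2^3*13
Size=2^3=8


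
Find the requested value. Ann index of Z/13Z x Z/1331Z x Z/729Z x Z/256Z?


Exponent = lcm of the cyclic orders; pairwise coprime => product.
13^1*11^3*3^6*2^8=13*1331*729*256=3229155072


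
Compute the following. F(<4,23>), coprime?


gcd(4,23)=1 => F=ab-a-b=4*23-4-23=92-27=65


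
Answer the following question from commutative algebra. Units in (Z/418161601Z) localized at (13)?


Local ring = Z/28561Z.
phi(28561) = 13^3*(13-1) = 26364


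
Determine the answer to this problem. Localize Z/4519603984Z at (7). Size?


7-primary part: 4519603984=7^10*16
Size=7^10=282475249


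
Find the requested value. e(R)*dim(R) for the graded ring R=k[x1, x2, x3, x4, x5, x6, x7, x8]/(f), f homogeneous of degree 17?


e(R)=deg(f)=17, dim(R)=8-1=7
e*dim=17*7=119


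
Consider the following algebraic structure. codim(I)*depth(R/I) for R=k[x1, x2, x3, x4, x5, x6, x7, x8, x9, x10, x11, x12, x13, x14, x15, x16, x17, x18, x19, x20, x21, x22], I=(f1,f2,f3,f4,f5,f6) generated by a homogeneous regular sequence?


codim=6, depth=dim(R/I)=22-6=16
Product=6*16=96


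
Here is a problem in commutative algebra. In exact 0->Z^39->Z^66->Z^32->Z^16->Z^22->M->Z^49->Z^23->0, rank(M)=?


Alt sum=0:
(-1)^0*39 + (-1)^1*66 + (-1)^2*32 + (-1)^3*16 + (-1)^4*22 + (-1)^5*? + (-1)^6*49 + (-1)^7*23=0
rank(M)=37


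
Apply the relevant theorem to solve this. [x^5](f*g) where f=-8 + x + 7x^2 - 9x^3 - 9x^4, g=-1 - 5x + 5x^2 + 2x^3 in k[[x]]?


[x^5] = sum a_i*b_j, i+j=5
  7*2=14
  -9*5=-45
  -9*-5=45
Sum=14


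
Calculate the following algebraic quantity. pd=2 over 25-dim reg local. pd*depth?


pd+depth=25
depth=25-2=23
pd*depth=2*23=46


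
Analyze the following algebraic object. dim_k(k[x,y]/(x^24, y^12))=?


Basis: x^i*y^j, i<24, j<12
24*12=288


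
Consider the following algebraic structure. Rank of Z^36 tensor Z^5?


rank(M(x)N) = rank(M)*rank(N)
36*5 = 180


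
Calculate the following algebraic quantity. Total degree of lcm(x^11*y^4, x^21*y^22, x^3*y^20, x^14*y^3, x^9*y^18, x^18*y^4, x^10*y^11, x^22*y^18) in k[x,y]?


lcm = componentwise max:
x: max(11,21,3,14,9,18,10,22)=22
y: max(4,22,20,3,18,4,11,18)=22
Total=22+22=44


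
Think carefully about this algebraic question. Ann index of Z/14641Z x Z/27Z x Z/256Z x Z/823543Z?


Exponent = lcm of the cyclic orders; pairwise coprime => product.
11^4*3^3*2^8*7^7=14641*27*256*823543=83341392051456


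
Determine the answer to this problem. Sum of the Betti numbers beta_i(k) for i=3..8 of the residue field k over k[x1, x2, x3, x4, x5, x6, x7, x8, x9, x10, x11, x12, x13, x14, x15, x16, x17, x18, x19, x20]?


Koszul resolution: beta_i(k)=C(n,i), n=20
C(20,3)=1140, C(20,4)=4845, C(20,5)=15504, C(20,6)=38760, C(20,7)=77520, C(20,8)=125970
Sum=263739


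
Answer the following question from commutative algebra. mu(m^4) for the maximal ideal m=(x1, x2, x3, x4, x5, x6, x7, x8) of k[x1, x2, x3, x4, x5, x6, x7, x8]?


Graded Nakayama: mu(m^d) = dim_k (m^d/m^(d+1)) = #degree-4 monomials in 8 vars
C(n+d-1,d)=C(11,4)=330


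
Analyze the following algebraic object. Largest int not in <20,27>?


gcd(20,27)=1 => F=ab-a-b=20*27-20-27=540-47=493


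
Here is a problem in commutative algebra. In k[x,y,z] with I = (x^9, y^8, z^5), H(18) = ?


Need i<9, j<8, k<5 with i+j+k=18.
For each i, j ranges over max(0,18-i-4)..min(7,18-i):
  i=0: j in [14,7] -> 0
  i=1: j in [13,7] -> 0
  i=2: j in [12,7] -> 0
  i=3: j in [11,7] -> 0
  i=4: j in [10,7] -> 0
  i=5: j in [9,7] -> 0
  i=6: j in [8,7] -> 0
  i=7: j in [7,7] -> 1
  i=8: j in [6,7] -> 2
H(18) = 0+0+0+0+0+0+0+1+2 = 3


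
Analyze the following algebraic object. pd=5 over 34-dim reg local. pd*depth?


pd+depth=34
depth=34-5=29
pd*depth=5*29=145


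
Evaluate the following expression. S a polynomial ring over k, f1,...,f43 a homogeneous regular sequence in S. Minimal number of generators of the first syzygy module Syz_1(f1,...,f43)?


Regular sequence => Koszul complex is the minimal free resolution.
Syz_1 minimally generated by Koszul relations f_i*e_j - f_j*e_i (i<j): mu(Syz_1) = beta_2 = C(m,2) = m(m-1)/2
m=43
43*42/2 = 903


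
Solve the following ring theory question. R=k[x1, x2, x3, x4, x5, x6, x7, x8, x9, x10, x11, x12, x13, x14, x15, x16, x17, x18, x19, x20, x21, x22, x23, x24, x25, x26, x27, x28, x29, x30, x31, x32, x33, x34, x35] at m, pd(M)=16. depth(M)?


pd+depth=depth(R)=35
depth=35-16=19


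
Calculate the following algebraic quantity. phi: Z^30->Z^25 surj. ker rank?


rank(ker) = 30-25 = 5


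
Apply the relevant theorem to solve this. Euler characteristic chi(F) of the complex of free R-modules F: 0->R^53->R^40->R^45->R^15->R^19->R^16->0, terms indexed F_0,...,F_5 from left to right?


chi = sum (-1)^i * rank:
(-1)^0*53=53
(-1)^1*40=-40
(-1)^2*45=45
(-1)^3*15=-15
(-1)^4*19=19
(-1)^5*16=-16
chi=46


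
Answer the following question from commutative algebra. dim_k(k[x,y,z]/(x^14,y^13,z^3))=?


Basis: x^iy^jz^k, i<14,j<13,k<3
14*13*3=546


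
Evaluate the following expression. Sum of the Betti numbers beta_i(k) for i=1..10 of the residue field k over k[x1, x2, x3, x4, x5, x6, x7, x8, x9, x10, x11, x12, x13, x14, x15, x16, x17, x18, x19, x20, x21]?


Koszul resolution: beta_i(k)=C(n,i), n=21
C(21,1)=21, C(21,2)=210, C(21,3)=1330, C(21,4)=5985, C(21,5)=20349, C(21,6)=54264, C(21,7)=116280, C(21,8)=203490, C(21,9)=293930, C(21,10)=352716
Sum=1048575


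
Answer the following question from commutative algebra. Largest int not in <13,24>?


gcd(13,24)=1 => F=ab-a-b=13*24-13-24=312-37=275


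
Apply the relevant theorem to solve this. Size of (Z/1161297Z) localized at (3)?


3-primary part: 1161297=3^9*59
Size=3^9=19683


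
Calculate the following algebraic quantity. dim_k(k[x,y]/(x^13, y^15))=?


Basis: x^i*y^j, i<13, j<15
13*15=195


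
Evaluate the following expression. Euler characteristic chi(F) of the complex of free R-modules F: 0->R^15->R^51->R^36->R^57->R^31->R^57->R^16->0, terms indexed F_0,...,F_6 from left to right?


chi = sum (-1)^i * rank:
(-1)^0*15=15
(-1)^1*51=-51
(-1)^2*36=36
(-1)^3*57=-57
(-1)^4*31=31
(-1)^5*57=-57
(-1)^6*16=16
chi=-67


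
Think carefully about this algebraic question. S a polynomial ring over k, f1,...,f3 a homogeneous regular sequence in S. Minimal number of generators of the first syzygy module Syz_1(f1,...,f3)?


Regular sequence => Koszul complex is the minimal free resolution.
Syz_1 minimally generated by Koszul relations f_i*e_j - f_j*e_i (i<j): mu(Syz_1) = beta_2 = C(m,2) = m(m-1)/2
m=3
3*2/2 = 3


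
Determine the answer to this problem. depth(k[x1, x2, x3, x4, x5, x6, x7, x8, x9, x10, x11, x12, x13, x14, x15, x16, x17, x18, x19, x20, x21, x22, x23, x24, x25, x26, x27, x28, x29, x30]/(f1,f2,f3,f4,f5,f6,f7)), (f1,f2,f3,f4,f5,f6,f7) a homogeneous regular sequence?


depth(R)=30
depth(R/I)=30-7=23


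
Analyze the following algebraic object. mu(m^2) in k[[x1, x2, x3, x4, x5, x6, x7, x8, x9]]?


C(n+d-1,d)=C(10,2)=45


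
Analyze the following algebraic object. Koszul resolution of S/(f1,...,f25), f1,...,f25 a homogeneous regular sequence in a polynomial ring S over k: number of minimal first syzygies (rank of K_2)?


Regular sequence => Koszul complex is the minimal free resolution.
Syz_1 minimally generated by Koszul relations f_i*e_j - f_j*e_i (i<j): mu(Syz_1) = beta_2 = C(m,2) = m(m-1)/2
m=25
25*24/2 = 300


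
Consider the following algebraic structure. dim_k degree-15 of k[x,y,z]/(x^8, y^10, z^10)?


Need i<8, j<10, k<10 with i+j+k=15.
For each i, j ranges over max(0,15-i-9)..min(9,15-i):
  i=0: j in [6,9] -> 4
  i=1: j in [5,9] -> 5
  i=2: j in [4,9] -> 6
  i=3: j in [3,9] -> 7
  i=4: j in [2,9] -> 8
  i=5: j in [1,9] -> 9
  i=6: j in [0,9] -> 10
  i=7: j in [0,8] -> 9
H(15) = 4+5+6+7+8+9+10+9 = 58


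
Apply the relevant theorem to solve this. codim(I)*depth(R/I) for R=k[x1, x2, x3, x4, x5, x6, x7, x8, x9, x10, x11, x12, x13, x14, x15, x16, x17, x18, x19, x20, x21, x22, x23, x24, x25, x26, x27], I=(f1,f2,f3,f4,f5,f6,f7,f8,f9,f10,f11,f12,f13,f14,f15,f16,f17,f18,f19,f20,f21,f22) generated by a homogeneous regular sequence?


codim=22, depth=dim(R/I)=27-22=5
Product=22*5=110


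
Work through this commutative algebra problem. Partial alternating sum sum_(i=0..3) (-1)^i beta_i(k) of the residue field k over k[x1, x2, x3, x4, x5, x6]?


Koszul resolution: beta_i(k)=C(n,i), n=6
sum_(i=0..p) (-1)^i C(n,i) = (-1)^p C(n-1,p)
(-1)^3*C(5,3) = (-1)^3*10 = -10


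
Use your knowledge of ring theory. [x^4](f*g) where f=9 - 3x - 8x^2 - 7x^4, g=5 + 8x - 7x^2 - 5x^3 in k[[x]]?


[x^4] = sum a_i*b_j, i+j=4
  -3*-5=15
  -8*-7=56
  -7*5=-35
Sum=36


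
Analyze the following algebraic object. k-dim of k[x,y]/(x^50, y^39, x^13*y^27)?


k[x,y]/I, I = (x^50, y^39, x^13*y^27)
Rect: 50x39=1950. Corner: (50-13)x(39-27)=444.
dim = 1950-444 = 1506


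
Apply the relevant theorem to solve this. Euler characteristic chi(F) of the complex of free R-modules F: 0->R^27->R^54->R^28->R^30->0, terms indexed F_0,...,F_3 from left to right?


chi = sum (-1)^i * rank:
(-1)^0*27=27
(-1)^1*54=-54
(-1)^2*28=28
(-1)^3*30=-30
chi=-29


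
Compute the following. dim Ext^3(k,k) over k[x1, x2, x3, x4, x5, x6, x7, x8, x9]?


C(n,i)=C(9,3)=84


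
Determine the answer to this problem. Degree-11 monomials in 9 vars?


C(d+n-1,n-1)=C(19,8)=75582


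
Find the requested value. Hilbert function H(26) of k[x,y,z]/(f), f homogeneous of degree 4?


C(28,2)-C(24,2)=378-276=102


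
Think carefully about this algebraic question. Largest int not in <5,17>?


gcd(5,17)=1 => F=ab-a-b=5*17-5-17=85-22=63


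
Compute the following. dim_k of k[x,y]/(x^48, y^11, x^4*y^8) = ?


k[x,y]/I, I = (x^48, y^11, x^4*y^8)
Rect: 48x11=528. Corner: (48-4)x(11-8)=132.
dim = 528-132 = 396


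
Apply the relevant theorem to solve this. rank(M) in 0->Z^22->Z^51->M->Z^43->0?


Alt sum=0:
(-1)^0*22 + (-1)^1*51 + (-1)^2*? + (-1)^3*43=0
rank(M)=72


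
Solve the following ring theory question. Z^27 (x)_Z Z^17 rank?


rank(M(x)N) = rank(M)*rank(N)
27*17 = 459


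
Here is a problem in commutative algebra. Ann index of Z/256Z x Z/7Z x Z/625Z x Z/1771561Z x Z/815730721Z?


Exponent = lcm of the cyclic orders; pairwise coprime => product.
2^8*7^1*5^4*11^6*13^8=256*7*625*1771561*815730721=1618530739644538720000


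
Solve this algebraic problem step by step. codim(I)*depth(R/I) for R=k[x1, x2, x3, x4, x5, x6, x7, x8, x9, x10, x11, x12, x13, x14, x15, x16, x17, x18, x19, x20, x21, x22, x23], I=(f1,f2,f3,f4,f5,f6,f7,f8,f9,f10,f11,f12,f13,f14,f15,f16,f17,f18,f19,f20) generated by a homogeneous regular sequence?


codim=20, depth=dim(R/I)=23-20=3
Product=20*3=60


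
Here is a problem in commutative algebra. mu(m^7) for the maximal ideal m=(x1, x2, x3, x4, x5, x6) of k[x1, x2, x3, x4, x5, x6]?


Graded Nakayama: mu(m^d) = dim_k (m^d/m^(d+1)) = #degree-7 monomials in 6 vars
C(n+d-1,d)=C(12,7)=792


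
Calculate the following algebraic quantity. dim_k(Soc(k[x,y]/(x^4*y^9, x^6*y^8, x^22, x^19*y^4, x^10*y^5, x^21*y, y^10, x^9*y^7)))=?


Socle = ann(m) = span of standard monomials u with x*u, y*u in I (staircase corners).
Minimal generators: x^22, x^21*y, x^19*y^4, x^10*y^5, x^9*y^7, x^6*y^8, x^4*y^9, y^10
Corners: x^3y^9, x^5y^8, x^8y^7, x^9y^6, x^18y^4, x^20y^3, x^21
Socle dim=7


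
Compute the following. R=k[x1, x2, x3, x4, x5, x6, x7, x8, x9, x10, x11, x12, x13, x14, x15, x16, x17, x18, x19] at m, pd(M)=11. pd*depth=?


pd+depth=19
depth=19-11=8
pd*depth=11*8=88


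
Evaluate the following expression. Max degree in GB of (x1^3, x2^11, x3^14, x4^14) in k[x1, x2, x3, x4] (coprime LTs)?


Pure powers, coprime LTs => already GB.
Degrees: 3, 11, 14, 14
Max=14


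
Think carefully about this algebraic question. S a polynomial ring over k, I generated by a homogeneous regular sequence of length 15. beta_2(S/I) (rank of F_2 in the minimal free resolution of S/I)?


Regular sequence => Koszul complex is the minimal free resolution.
Syz_1 minimally generated by Koszul relations f_i*e_j - f_j*e_i (i<j): mu(Syz_1) = beta_2 = C(m,2) = m(m-1)/2
m=15
15*14/2 = 105


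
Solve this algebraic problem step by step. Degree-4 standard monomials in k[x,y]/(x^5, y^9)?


k[x,y], I = (x^5, y^9), d = 4
Need i < 5 and d-i < 9.
Range: 0 <= i <= 4.
H(4) = 5


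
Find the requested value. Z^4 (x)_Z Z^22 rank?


rank(M(x)N) = rank(M)*rank(N)
4*22 = 88


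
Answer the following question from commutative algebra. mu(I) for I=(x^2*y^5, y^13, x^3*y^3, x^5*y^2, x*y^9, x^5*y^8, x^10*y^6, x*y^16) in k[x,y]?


Remove redundant (divisible by others).
x*y^16 redundant.
x^5*y^8 redundant.
x^10*y^6 redundant.
Min: x^5*y^2, x^3*y^3, x^2*y^5, x*y^9, y^13
Count=5


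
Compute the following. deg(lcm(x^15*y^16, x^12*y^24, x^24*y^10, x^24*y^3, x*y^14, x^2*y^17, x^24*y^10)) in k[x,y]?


lcm = componentwise max:
x: max(15,12,24,24,1,2,24)=24
y: max(16,24,10,3,14,17,10)=24
Total=24+24=48


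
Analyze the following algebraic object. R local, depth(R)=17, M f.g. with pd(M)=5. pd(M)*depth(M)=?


pd+depth=17
depth=17-5=12
pd*depth=5*12=60


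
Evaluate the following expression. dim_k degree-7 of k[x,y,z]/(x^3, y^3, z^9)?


Need i<3, j<3, k<9 with i+j+k=7.
For each i, j ranges over max(0,7-i-8)..min(2,7-i):
  i=0: j in [0,2] -> 3
  i=1: j in [0,2] -> 3
  i=2: j in [0,2] -> 3
H(7) = 3+3+3 = 9


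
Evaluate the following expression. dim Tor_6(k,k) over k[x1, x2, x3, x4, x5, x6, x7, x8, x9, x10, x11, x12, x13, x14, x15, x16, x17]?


Koszul: C(n,i)=C(17,6)=12376


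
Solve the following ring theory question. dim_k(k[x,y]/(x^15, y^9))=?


Basis: x^i*y^j, i<15, j<9
15*9=135


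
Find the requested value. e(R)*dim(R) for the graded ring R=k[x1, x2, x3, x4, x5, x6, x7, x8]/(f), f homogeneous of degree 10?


e(R)=deg(f)=10, dim(R)=8-1=7
e*dim=10*7=70


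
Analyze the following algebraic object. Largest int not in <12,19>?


gcd(12,19)=1 => F=ab-a-b=12*19-12-19=228-31=197


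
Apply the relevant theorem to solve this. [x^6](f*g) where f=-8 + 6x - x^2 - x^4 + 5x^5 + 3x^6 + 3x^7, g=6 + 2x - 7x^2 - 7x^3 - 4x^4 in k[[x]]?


[x^6] = sum a_i*b_j, i+j=6
  -1*-4=4
  -1*-7=7
  5*2=10
  3*6=18
Sum=39


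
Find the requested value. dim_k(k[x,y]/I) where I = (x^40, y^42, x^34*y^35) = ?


k[x,y]/I, I = (x^40, y^42, x^34*y^35)
Rect: 40x42=1680. Corner: (40-34)x(42-35)=42.
dim = 1680-42 = 1638


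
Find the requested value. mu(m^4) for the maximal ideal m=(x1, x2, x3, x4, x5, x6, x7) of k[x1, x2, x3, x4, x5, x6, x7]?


Graded Nakayama: mu(m^d) = dim_k (m^d/m^(d+1)) = #degree-4 monomials in 7 vars
C(n+d-1,d)=C(10,4)=210


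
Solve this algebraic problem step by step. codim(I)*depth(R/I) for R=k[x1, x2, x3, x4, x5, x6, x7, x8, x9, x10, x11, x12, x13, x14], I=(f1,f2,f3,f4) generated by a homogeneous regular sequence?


codim=4, depth=dim(R/I)=14-4=10
Product=4*10=40


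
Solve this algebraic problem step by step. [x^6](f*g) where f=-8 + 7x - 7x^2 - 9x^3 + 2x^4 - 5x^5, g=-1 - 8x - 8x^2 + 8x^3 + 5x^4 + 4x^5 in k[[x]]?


[x^6] = sum a_i*b_j, i+j=6
  7*4=28
  -7*5=-35
  -9*8=-72
  2*-8=-16
  -5*-8=40
Sum=-55


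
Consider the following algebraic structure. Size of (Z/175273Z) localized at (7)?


7-primary part: 175273=7^4*73
Size=7^4=2401


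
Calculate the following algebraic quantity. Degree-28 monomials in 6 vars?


C(d+n-1,n-1)=C(33,5)=237336


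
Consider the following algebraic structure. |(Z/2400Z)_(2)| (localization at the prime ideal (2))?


2-primary part: 2400=2^5*75
Size=2^5=32


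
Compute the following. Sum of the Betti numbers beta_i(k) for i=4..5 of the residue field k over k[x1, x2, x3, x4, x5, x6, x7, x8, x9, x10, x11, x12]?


Koszul resolution: beta_i(k)=C(n,i), n=12
C(12,4)=495, C(12,5)=792
Sum=1287


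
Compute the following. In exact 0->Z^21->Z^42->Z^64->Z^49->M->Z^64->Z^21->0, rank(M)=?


Alt sum=0:
(-1)^0*21 + (-1)^1*42 + (-1)^2*64 + (-1)^3*49 + (-1)^4*? + (-1)^5*64 + (-1)^6*21=0
rank(M)=49


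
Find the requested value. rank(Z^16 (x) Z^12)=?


rank(M(x)N) = rank(M)*rank(N)
16*12 = 192


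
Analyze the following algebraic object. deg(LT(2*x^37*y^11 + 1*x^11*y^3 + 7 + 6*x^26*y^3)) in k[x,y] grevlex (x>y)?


LT: 2*x^37*y^11
deg_x=37, deg_y=11
Total=37+11=48


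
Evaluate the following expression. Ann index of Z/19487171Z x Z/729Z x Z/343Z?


Exponent = lcm of the cyclic orders; pairwise coprime => product.
11^7*3^6*7^3=19487171*729*343=4872708647037


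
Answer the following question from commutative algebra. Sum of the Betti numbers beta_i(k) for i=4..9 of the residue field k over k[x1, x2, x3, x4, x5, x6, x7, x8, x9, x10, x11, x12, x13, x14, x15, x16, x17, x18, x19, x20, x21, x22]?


Koszul resolution: beta_i(k)=C(n,i), n=22
C(22,4)=7315, C(22,5)=26334, C(22,6)=74613, C(22,7)=170544, C(22,8)=319770, C(22,9)=497420
Sum=1095996


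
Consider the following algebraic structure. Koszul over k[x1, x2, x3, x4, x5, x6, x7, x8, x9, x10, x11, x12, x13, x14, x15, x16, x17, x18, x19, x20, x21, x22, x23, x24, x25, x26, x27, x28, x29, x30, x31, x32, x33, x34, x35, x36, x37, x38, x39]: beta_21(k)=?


C(n,i)=C(39,21)=62359143990


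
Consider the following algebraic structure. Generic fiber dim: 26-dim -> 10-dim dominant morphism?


dim(fiber)=dim(X)-dim(Y)=26-10=16


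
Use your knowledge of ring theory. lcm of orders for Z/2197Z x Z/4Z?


Exponent = lcm of the cyclic orders; pairwise coprime => product.
13^3*2^2=2197*4=8788


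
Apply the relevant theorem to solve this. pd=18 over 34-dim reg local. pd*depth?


pd+depth=34
depth=34-18=16
pd*depth=18*16=288


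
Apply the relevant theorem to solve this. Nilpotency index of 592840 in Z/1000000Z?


592840^k mod 1000000:
k=1: 592840
k=2: 265600
k=3: 304000
k=4: 360000
k=5: 400000
k=6: 0
First zero at k = 6


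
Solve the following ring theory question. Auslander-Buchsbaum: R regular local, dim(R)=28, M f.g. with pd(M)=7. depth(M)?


pd+depth=depth(R)=28
depth=28-7=21


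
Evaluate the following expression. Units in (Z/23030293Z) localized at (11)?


Local ring = Z/1771561Z.
phi(1771561) = 11^5*(11-1) = 1610510


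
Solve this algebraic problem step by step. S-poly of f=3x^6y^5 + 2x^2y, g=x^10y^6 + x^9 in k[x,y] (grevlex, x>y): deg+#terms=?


LT(f)=3x^6y^5, LT(g)=x^10y^6
lcm(LM)=x^10y^6
S(f,g) (scaled by 3 to clear denominators) = x^4y*f - 3*g = -3x^9 + 2x^6y^2
2 terms, deg 9.
9+2=11


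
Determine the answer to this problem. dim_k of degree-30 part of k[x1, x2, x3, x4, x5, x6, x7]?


C(d+n-1,n-1)=C(36,6)=1947792


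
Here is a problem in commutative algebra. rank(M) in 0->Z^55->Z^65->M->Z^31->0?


Alt sum=0:
(-1)^0*55 + (-1)^1*65 + (-1)^2*? + (-1)^3*31=0
rank(M)=41


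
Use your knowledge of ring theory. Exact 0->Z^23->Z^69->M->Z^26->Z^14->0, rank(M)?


Alt sum=0:
(-1)^0*23 + (-1)^1*69 + (-1)^2*? + (-1)^3*26 + (-1)^4*14=0
rank(M)=58


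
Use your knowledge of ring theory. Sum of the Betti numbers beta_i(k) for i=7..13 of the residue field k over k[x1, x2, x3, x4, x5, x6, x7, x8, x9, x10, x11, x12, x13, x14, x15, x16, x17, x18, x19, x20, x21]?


Koszul resolution: beta_i(k)=C(n,i), n=21
C(21,7)=116280, C(21,8)=203490, C(21,9)=293930, C(21,10)=352716, C(21,11)=352716, C(21,12)=293930, C(21,13)=203490
Sum=1816552


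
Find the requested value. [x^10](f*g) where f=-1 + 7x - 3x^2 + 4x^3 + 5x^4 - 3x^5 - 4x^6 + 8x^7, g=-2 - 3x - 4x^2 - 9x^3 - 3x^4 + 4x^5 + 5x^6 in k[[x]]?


[x^10] = sum a_i*b_j, i+j=10
  5*5=25
  -3*4=-12
  -4*-3=12
  8*-9=-72
Sum=-47


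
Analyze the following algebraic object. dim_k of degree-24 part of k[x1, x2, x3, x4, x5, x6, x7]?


C(d+n-1,n-1)=C(30,6)=593775


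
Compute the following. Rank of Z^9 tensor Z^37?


rank(M(x)N) = rank(M)*rank(N)
9*37 = 333


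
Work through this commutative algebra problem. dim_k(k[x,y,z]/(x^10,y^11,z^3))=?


Basis: x^iy^jz^k, i<10,j<11,k<3
10*11*3=330


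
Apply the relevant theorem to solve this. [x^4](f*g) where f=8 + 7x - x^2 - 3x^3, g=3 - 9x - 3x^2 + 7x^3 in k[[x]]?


[x^4] = sum a_i*b_j, i+j=4
  7*7=49
  -1*-3=3
  -3*-9=27
Sum=79


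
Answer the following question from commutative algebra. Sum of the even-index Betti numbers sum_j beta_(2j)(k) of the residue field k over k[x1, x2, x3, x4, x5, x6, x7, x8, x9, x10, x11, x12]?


Koszul resolution: beta_i(k)=C(n,i), n=12
sum_even C(12,i) = 2^(n-1) = 2^11 = 2048


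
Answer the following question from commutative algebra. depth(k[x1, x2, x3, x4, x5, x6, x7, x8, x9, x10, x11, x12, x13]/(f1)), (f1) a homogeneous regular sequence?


depth(R)=13
depth(R/I)=13-1=12


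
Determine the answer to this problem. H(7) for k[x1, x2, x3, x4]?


C(d+n-1,n-1)=C(10,3)=120


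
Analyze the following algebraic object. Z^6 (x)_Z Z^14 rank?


rank(M(x)N) = rank(M)*rank(N)
6*14 = 84


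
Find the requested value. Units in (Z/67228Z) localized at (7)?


Local ring = Z/16807Z.
phi(16807) = 7^4*(7-1) = 14406


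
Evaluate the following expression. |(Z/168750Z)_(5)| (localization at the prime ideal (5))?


5-primary part: 168750=5^5*54
Size=5^5=3125


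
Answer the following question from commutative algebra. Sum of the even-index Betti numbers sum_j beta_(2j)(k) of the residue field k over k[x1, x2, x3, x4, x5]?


Koszul resolution: beta_i(k)=C(n,i), n=5
sum_even C(5,i) = 2^(n-1) = 2^4 = 16


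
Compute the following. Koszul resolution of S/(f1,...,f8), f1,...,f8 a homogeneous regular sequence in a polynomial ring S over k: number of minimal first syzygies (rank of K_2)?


Regular sequence => Koszul complex is the minimal free resolution.
Syz_1 minimally generated by Koszul relations f_i*e_j - f_j*e_i (i<j): mu(Syz_1) = beta_2 = C(m,2) = m(m-1)/2
m=8
8*7/2 = 28


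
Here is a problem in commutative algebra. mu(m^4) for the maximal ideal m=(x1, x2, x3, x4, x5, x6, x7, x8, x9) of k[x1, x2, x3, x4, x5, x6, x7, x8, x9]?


Graded Nakayama: mu(m^d) = dim_k (m^d/m^(d+1)) = #degree-4 monomials in 9 vars
C(n+d-1,d)=C(12,4)=495


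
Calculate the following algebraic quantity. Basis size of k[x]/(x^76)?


Basis: 1,x,...,x^75
dim=76


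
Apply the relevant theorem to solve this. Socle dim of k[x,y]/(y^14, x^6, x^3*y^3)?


Socle = ann(m) = span of standard monomials u with x*u, y*u in I (staircase corners).
Minimal generators: x^6, x^3*y^3, y^14
Corners: x^2y^13, x^5y^2
Socle dim=2


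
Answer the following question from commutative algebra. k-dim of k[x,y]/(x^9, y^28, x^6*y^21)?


k[x,y]/I, I = (x^9, y^28, x^6*y^21)
Rect: 9x28=252. Corner: (9-6)x(28-21)=21.
dim = 252-21 = 231


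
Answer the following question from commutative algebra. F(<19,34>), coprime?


gcd(19,34)=1 => F=ab-a-b=19*34-19-34=646-53=593


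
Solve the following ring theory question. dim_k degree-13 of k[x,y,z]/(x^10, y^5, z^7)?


Need i<10, j<5, k<7 with i+j+k=13.
For each i, j ranges over max(0,13-i-6)..min(4,13-i):
  i=0: j in [7,4] -> 0
  i=1: j in [6,4] -> 0
  i=2: j in [5,4] -> 0
  i=3: j in [4,4] -> 1
  i=4: j in [3,4] -> 2
  i=5: j in [2,4] -> 3
  i=6: j in [1,4] -> 4
  i=7: j in [0,4] -> 5
  i=8: j in [0,4] -> 5
  i=9: j in [0,4] -> 5
H(13) = 0+0+0+1+2+3+4+5+5+5 = 25


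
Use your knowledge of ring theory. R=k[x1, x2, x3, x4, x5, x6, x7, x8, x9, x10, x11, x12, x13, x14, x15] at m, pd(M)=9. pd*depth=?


pd+depth=15
depth=15-9=6
pd*depth=9*6=54


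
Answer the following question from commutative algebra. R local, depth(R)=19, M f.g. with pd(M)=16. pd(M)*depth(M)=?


pd+depth=19
depth=19-16=3
pd*depth=16*3=48


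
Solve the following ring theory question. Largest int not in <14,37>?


gcd(14,37)=1 => F=ab-a-b=14*37-14-37=518-51=467


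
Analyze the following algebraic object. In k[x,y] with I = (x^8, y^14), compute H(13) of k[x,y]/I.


k[x,y], I = (x^8, y^14), d = 13
Need i < 8 and d-i < 14.
Range: 0 <= i <= 7.
H(13) = 8
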